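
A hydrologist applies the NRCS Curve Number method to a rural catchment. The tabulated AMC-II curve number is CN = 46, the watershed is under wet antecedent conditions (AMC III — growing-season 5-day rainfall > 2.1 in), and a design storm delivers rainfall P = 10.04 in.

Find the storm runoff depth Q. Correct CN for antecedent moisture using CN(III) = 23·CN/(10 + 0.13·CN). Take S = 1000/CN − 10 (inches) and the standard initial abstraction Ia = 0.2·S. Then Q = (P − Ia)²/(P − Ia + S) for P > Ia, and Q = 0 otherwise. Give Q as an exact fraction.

Q = 14227479841/2470152275 in ≈ 5.760 in

Adjust CN=46 to AMC III: 23·46/(10 + 0.13·46) → 1058 ÷ (799/50) = 52900/799 ≈ 66.208
Max retention: S = 1000/(52900/799) − 10 = 2700/529 in (≈ 5.104 in)
Ia = 0.2S: 0.2·5.104 = 1.021 in (exactly 540/529)
Since P=10.040 > Ia=1.021: effective rainfall P−Ia = 119279/13225 in
Runoff Q = (P−Ia)²/(P−Ia+S) = (9.019)²/(9.019+5.104) = 14227479841/2470152275 ≈ 5.760 in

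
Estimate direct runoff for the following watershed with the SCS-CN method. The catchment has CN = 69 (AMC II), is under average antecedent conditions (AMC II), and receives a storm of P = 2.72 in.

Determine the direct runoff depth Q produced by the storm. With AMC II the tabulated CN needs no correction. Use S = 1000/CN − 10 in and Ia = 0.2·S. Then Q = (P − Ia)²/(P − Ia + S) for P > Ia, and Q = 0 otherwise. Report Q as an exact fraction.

AMC II — tabulated CN = 69 applies directly.
Max retention: S = 1000/69 − 10 = 310/69 in (≈ 4.493 in)
Ia = 0.2·(310/69) = 62/69 in ≈ 0.899 in
P − Ia = 2.720 − 0.899 = 3142/1725 ≈ 1.821 in (> 0, runoff occurs)
Q = (3142/1725)²/((3142/1725) + 310/69) = (9872164/2975625)/(10892/1725) = 2468041/4697175 in ≈ 0.525 in

Q = 2468041/4697175 in ≈ 0.525 in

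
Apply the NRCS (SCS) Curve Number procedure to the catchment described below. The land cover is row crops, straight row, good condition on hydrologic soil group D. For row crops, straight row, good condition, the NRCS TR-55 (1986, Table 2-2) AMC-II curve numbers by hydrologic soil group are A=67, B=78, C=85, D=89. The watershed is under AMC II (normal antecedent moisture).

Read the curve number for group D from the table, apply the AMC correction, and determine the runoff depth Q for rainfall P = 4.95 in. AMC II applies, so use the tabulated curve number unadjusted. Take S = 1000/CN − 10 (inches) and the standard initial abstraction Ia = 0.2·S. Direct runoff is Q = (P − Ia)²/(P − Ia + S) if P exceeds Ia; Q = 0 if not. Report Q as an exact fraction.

Q = 6370331/1710580 in ≈ 3.724 in

NRCS table: row crops, straight row, good condition, soil group D → CN(II) = 89
AMC II — tabulated CN = 89 applies directly.
Retention S: 1000/CN − 10 with CN=89.000 → S = 110/89 ≈ 1.236 in
Ia = 0.2S: 0.2·1.236 = 0.247 in (exactly 22/89)
P − Ia = 4.950 − 0.247 = 8371/1780 ≈ 4.703 in (> 0, runoff occurs)
Q: (8371/1780)² ÷ (10571/1780) = 6370331/1710580 in (≈ 3.724 in)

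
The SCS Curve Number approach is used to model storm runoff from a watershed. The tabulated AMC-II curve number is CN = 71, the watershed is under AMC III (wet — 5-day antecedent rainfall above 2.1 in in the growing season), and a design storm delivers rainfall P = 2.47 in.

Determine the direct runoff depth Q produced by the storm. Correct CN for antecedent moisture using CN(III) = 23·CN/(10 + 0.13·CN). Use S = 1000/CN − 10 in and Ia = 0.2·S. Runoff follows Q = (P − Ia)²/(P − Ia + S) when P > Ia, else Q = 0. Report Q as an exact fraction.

Q = 119267313201/103752818300 in ≈ 1.150 in

CN(III) from CN(II)=71: (23·71)/(10 + 0.13·71) = 163300/1923 ≈ 84.919
Max retention: S = 1000/(163300/1923) − 10 = 2900/1633 in (≈ 1.776 in)
Ia = 0.2·(2900/1633) = 580/1633 in ≈ 0.355 in
Excess rainfall: 2.470 − 0.355 = 2.115 in; P > Ia so Q > 0
Q = (345351/163300)²/((345351/163300) + 2900/1633) = (119267313201/26666890000)/(635351/163300) = 119267313201/103752818300 in ≈ 1.150 in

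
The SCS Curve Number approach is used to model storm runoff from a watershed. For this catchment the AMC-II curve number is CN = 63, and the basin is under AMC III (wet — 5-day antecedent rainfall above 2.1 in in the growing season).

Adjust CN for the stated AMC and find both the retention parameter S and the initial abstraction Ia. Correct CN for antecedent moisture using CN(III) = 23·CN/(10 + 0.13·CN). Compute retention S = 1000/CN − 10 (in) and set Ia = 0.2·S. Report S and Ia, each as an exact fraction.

S = 3700/1449 in ≈ 2.553 in; Ia = 740/1449 in ≈ 0.511 in

Wet (AMC III): CN(III) = 23·63/(10 + 0.13·63) = 1449/(1819/100) = 144900/1819 ≈ 79.659
Retention S: 1000/CN − 10 with CN=79.659 → S = 3700/1449 ≈ 2.553 in
Initial abstraction Ia = S/5 = (3700/1449)/5 = 740/1449 ≈ 0.511 in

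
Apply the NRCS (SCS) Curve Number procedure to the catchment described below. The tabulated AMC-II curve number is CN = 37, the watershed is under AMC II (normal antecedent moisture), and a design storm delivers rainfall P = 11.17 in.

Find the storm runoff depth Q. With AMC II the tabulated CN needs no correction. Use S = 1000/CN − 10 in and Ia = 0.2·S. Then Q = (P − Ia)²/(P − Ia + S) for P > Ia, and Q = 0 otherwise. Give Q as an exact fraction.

Q = 825355441/339397300 in ≈ 2.432 in

AMC II — tabulated CN = 37 applies directly.
S = 1000/37 − 10 = 630/37 in ≈ 17.027 in
Ia = 0.2S: 0.2·17.027 = 3.405 in (exactly 126/37)
Since P=11.170 > Ia=3.405: effective rainfall P−Ia = 28729/3700 in
Q = (28729/3700)²/((28729/3700) + 630/37) = (825355441/13690000)/(91729/3700) = 825355441/339397300 in ≈ 2.432 in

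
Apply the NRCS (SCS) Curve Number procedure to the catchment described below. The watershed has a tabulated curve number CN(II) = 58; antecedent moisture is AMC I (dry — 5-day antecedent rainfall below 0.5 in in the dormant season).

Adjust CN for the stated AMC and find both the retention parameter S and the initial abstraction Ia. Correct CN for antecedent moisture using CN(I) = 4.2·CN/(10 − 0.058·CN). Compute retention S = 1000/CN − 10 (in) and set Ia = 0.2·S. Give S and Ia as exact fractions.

S = 500/29 in ≈ 17.241 in; Ia = 100/29 in ≈ 3.448 in

Adjust CN=58 to AMC I: 4.2·58/(10 − 0.058·58) → (1218/5) ÷ (1659/250) = 2900/79 ≈ 36.709
Retention S: 1000/CN − 10 with CN=36.709 → S = 500/29 ≈ 17.241 in
Ia = 0.2·(500/29) = 100/29 in ≈ 3.448 in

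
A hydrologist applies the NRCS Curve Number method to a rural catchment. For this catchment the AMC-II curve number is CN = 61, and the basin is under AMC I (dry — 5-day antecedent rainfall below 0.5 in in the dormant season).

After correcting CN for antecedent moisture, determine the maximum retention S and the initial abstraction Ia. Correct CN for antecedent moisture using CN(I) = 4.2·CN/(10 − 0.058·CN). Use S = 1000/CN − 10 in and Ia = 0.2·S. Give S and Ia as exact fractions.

Adjust CN=61 to AMC I: 4.2·61/(10 − 0.058·61) → (1281/5) ÷ (3231/500) = 42700/1077 ≈ 39.647
Max retention: S = 1000/(42700/1077) − 10 = 6500/427 in (≈ 15.222 in)
Initial abstraction Ia = S/5 = (6500/427)/5 = 1300/427 ≈ 3.044 in

S = 6500/427 in ≈ 15.222 in; Ia = 1300/427 in ≈ 3.044 in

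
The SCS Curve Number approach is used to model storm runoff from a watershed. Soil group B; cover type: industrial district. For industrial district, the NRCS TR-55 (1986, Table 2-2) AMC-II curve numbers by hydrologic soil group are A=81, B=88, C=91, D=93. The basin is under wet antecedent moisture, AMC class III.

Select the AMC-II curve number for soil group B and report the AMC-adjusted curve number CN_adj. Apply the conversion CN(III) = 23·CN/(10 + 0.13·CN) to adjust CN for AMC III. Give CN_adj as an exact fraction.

CN_adj = 6325/67 ≈ 94.403

NRCS table: industrial district, soil group B → CN(II) = 88
CN(III) from CN(II)=88: (23·88)/(10 + 0.13·88) = 6325/67 ≈ 94.403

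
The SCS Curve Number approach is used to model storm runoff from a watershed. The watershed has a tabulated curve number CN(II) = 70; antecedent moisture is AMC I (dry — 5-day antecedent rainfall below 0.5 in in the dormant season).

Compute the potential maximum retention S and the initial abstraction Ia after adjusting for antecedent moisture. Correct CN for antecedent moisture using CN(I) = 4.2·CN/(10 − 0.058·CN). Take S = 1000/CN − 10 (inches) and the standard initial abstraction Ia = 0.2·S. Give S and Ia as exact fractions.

Adjust CN=70 to AMC I: 4.2·70/(10 − 0.058·70) → 294 ÷ (297/50) = 4900/99 ≈ 49.495
S = 1000/(4900/99) − 10 = 500/49 in ≈ 10.204 in
Ia = 0.2·(500/49) = 100/49 in ≈ 2.041 in

S = 500/49 in ≈ 10.204 in; Ia = 100/49 in ≈ 2.041 in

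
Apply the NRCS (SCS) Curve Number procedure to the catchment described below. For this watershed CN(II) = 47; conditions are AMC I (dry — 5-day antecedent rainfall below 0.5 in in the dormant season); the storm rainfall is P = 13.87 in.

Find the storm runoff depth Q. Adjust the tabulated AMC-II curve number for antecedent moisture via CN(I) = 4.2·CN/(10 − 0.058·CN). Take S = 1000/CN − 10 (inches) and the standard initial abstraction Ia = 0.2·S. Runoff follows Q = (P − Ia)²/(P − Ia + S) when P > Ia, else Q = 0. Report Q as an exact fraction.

Q = 703868982961/344361240300 in ≈ 2.044 in

CN(I) from CN(II)=47: (4.2·47)/(10 − 0.058·47) = 98700/3637 ≈ 27.138
S = 1000/(98700/3637) − 10 = 26500/987 in ≈ 26.849 in
Initial abstraction Ia = S/5 = (26500/987)/5 = 5300/987 ≈ 5.370 in
Since P=13.870 > Ia=5.370: effective rainfall P−Ia = 838969/98700 in
Q: (838969/98700)² ÷ (3488969/98700) = 703868982961/344361240300 in (≈ 2.044 in)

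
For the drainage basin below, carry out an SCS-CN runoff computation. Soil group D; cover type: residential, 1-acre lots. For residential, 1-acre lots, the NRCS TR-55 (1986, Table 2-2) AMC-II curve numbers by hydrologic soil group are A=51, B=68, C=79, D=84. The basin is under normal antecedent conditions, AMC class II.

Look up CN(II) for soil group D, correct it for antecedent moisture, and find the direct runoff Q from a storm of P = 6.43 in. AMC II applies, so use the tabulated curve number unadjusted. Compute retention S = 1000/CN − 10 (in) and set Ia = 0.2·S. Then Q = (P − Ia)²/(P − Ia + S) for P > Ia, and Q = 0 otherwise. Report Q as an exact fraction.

NRCS table: residential, 1-acre lots, soil group D → CN(II) = 84
AMC II — tabulated CN = 84 applies directly.
Max retention: S = 1000/84 − 10 = 40/21 in (≈ 1.905 in)
Ia = 0.2·(40/21) = 8/21 in ≈ 0.381 in
Excess rainfall: 6.430 − 0.381 = 6.049 in; P > Ia so Q > 0
Q: (12703/2100)² ÷ (16703/2100) = 161366209/35076300 in (≈ 4.600 in)

Q = 161366209/35076300 in ≈ 4.600 in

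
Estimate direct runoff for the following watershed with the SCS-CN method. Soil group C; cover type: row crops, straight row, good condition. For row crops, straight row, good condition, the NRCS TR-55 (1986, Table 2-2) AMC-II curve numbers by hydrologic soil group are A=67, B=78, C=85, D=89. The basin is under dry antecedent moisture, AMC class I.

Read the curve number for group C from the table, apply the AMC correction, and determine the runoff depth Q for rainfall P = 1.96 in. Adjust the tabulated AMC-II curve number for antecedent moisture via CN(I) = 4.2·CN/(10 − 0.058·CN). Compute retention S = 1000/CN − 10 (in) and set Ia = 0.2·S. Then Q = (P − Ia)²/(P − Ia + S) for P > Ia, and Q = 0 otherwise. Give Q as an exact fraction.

NRCS table: row crops, straight row, good condition, soil group C → CN(II) = 85
Dry (AMC I): CN(I) = 4.2·85/(10 − 0.058·85) = 357/(507/100) = 11900/169 ≈ 70.414
Retention S: 1000/CN − 10 with CN=70.414 → S = 500/119 ≈ 4.202 in
Ia = 0.2S: 0.2·4.202 = 0.840 in (exactly 100/119)
P − Ia = 1.960 − 0.840 = 3331/2975 ≈ 1.120 in (> 0, runoff occurs)
Q = (3331/2975)²/((3331/2975) + 500/119) = (11095561/8850625)/(15831/2975) = 11095561/47097225 in ≈ 0.236 in

Q = 11095561/47097225 in ≈ 0.236 in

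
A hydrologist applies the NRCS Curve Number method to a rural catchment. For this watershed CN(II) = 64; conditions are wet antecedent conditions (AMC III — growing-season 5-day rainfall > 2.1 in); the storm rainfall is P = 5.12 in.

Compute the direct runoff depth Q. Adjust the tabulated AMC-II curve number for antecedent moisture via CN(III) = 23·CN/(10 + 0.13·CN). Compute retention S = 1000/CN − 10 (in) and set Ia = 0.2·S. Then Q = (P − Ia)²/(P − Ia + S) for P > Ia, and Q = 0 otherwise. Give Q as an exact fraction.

Q = 113443801/37434800 in ≈ 3.030 in

CN(III) from CN(II)=64: (23·64)/(10 + 0.13·64) = 18400/229 ≈ 80.349
Retention S: 1000/CN − 10 with CN=80.349 → S = 225/92 ≈ 2.446 in
Ia = 0.2S: 0.2·2.446 = 0.489 in (exactly 45/92)
Excess rainfall: 5.120 − 0.489 = 4.631 in; P > Ia so Q > 0
Q: (10651/2300)² ÷ (4069/575) = 113443801/37434800 in (≈ 3.030 in)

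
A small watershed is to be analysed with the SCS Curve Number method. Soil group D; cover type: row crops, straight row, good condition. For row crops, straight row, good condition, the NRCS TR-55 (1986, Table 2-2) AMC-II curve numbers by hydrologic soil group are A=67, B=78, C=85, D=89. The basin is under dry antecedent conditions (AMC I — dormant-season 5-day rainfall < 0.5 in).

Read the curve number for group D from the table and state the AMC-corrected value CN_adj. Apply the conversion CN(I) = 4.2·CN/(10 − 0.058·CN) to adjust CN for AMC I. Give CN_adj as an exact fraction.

NRCS table: row crops, straight row, good condition, soil group D → CN(II) = 89
CN(I) from CN(II)=89: (4.2·89)/(10 − 0.058·89) = 186900/2419 ≈ 77.263

CN_adj = 186900/2419 ≈ 77.263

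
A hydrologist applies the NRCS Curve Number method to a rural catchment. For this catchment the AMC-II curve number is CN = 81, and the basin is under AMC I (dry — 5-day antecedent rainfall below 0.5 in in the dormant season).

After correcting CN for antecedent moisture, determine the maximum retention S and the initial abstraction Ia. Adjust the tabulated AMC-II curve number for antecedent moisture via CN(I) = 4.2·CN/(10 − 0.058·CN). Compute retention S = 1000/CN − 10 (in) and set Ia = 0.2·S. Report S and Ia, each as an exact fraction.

S = 9500/1701 in ≈ 5.585 in; Ia = 1900/1701 in ≈ 1.117 in

Dry (AMC I): CN(I) = 4.2·81/(10 − 0.058·81) = (1701/5)/(2651/500) = 170100/2651 ≈ 64.164
Retention S: 1000/CN − 10 with CN=64.164 → S = 9500/1701 ≈ 5.585 in
Ia = 0.2S: 0.2·5.585 = 1.117 in (exactly 1900/1701)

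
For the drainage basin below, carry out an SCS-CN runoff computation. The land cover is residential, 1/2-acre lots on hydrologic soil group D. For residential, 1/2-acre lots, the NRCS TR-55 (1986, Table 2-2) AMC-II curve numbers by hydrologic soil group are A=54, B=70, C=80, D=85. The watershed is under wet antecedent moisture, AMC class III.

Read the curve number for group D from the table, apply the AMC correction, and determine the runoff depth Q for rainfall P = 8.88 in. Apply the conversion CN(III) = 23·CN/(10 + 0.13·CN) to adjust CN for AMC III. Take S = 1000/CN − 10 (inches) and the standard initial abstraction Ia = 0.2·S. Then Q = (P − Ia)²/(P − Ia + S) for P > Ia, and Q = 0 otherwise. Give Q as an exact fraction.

NRCS table: residential, 1/2-acre lots, soil group D → CN(II) = 85
Adjust CN=85 to AMC III: 23·85/(10 + 0.13·85) → 1955 ÷ (421/20) = 39100/421 ≈ 92.874
Retention S: 1000/CN − 10 with CN=92.874 → S = 300/391 ≈ 0.767 in
Initial abstraction Ia = S/5 = (300/391)/5 = 60/391 ≈ 0.153 in
Excess rainfall: 8.880 − 0.153 = 8.727 in; P > Ia so Q > 0
Q: (85302/9775)² ÷ (92802/9775) = 1212738534/151189925 in (≈ 8.021 in)

Q = 1212738534/151189925 in ≈ 8.021 in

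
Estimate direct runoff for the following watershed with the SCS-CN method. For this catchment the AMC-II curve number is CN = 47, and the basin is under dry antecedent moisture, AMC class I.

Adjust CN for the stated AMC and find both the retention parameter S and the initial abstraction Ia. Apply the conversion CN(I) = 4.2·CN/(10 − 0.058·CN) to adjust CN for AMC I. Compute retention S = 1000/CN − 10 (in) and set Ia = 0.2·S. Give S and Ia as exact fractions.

Dry (AMC I): CN(I) = 4.2·47/(10 − 0.058·47) = (987/5)/(3637/500) = 98700/3637 ≈ 27.138
S = 1000/(98700/3637) − 10 = 26500/987 in ≈ 26.849 in
Ia = 0.2·(26500/987) = 5300/987 in ≈ 5.370 in

S = 26500/987 in ≈ 26.849 in; Ia = 5300/987 in ≈ 5.370 in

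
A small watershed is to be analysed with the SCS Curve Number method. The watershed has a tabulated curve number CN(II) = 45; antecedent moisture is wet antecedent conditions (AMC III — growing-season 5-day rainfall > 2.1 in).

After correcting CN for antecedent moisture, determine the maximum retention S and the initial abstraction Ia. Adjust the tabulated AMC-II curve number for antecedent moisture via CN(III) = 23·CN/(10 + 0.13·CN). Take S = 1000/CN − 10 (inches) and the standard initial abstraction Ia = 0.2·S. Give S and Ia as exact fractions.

Adjust CN=45 to AMC III: 23·45/(10 + 0.13·45) → 1035 ÷ (317/20) = 20700/317 ≈ 65.300
Retention S: 1000/CN − 10 with CN=65.300 → S = 1100/207 ≈ 5.314 in
Ia = 0.2·(1100/207) = 220/207 in ≈ 1.063 in

S = 1100/207 in ≈ 5.314 in; Ia = 220/207 in ≈ 1.063 in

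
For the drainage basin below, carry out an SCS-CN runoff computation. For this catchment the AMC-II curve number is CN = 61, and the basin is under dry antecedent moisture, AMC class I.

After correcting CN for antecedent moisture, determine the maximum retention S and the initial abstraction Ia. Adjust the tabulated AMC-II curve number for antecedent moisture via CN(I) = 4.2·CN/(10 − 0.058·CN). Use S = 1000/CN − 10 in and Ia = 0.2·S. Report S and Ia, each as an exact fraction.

Dry (AMC I): CN(I) = 4.2·61/(10 − 0.058·61) = (1281/5)/(3231/500) = 42700/1077 ≈ 39.647
Retention S: 1000/CN − 10 with CN=39.647 → S = 6500/427 ≈ 15.222 in
Ia = 0.2·(6500/427) = 1300/427 in ≈ 3.044 in

S = 6500/427 in ≈ 15.222 in; Ia = 1300/427 in ≈ 3.044 in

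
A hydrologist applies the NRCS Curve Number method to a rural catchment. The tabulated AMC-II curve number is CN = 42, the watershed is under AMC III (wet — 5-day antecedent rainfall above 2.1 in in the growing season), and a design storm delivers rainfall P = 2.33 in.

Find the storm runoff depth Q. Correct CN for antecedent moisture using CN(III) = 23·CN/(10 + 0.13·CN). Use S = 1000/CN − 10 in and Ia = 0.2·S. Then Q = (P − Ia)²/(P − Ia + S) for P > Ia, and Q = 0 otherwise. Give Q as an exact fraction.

Wet (AMC III): CN(III) = 23·42/(10 + 0.13·42) = 966/(773/50) = 48300/773 ≈ 62.484
Max retention: S = 1000/(48300/773) − 10 = 2900/483 in (≈ 6.004 in)
Ia = 0.2·(2900/483) = 580/483 in ≈ 1.201 in
P − Ia = 2.330 − 1.201 = 54539/48300 ≈ 1.129 in (> 0, runoff occurs)
Runoff Q = (P−Ia)²/(P−Ia+S) = (1.129)²/(1.129+6.004) = 2974502521/16641233700 ≈ 0.179 in

Q = 2974502521/16641233700 in ≈ 0.179 in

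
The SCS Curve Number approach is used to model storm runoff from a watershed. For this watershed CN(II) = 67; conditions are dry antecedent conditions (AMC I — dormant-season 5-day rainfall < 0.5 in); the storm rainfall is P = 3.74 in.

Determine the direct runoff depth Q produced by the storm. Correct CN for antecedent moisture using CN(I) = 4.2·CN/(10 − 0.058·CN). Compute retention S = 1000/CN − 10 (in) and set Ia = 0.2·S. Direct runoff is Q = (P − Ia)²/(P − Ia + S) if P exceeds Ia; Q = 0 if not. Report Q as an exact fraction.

Q = 8838729/59633350 in ≈ 0.148 in

CN(I) from CN(II)=67: (4.2·67)/(10 − 0.058·67) = 46900/1019 ≈ 46.026
S = 1000/(46900/1019) − 10 = 5500/469 in ≈ 11.727 in
Ia = 0.2·(5500/469) = 1100/469 in ≈ 2.345 in
P − Ia = 3.740 − 2.345 = 32703/23450 ≈ 1.395 in (> 0, runoff occurs)
Q: (32703/23450)² ÷ (307703/23450) = 8838729/59633350 in (≈ 0.148 in)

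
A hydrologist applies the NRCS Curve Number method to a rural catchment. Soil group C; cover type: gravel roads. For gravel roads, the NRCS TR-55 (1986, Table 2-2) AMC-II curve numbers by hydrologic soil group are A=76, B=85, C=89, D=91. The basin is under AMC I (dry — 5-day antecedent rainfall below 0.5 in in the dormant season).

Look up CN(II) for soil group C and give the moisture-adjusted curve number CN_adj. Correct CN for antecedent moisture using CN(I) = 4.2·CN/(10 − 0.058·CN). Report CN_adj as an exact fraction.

NRCS table: gravel roads, soil group C → CN(II) = 89
Adjust CN=89 to AMC I: 4.2·89/(10 − 0.058·89) → (1869/5) ÷ (2419/500) = 186900/2419 ≈ 77.263

CN_adj = 186900/2419 ≈ 77.263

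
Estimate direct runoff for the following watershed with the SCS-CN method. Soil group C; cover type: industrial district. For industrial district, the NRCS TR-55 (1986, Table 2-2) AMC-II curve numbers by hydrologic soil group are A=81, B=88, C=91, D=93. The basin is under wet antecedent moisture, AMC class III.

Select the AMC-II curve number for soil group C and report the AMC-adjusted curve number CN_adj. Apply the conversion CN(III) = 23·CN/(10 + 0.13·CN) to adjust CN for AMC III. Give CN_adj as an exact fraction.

NRCS table: industrial district, soil group C → CN(II) = 91
Adjust CN=91 to AMC III: 23·91/(10 + 0.13·91) → 2093 ÷ (2183/100) = 209300/2183 ≈ 95.877

CN_adj = 209300/2183 ≈ 95.877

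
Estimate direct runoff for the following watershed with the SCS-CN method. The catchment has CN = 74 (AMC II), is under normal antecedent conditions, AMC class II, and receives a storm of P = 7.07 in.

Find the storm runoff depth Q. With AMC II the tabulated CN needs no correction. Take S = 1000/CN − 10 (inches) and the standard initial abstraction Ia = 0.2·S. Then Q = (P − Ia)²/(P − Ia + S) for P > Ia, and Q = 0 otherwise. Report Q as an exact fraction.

Q = 555026481/135268300 in ≈ 4.103 in

CN(II) = 74; AMC II needs no correction.
Retention S: 1000/CN − 10 with CN=74.000 → S = 130/37 ≈ 3.514 in
Initial abstraction Ia = S/5 = (130/37)/5 = 26/37 ≈ 0.703 in
Since P=7.070 > Ia=0.703: effective rainfall P−Ia = 23559/3700 in
Q = (23559/3700)²/((23559/3700) + 130/37) = (555026481/13690000)/(36559/3700) = 555026481/135268300 in ≈ 4.103 in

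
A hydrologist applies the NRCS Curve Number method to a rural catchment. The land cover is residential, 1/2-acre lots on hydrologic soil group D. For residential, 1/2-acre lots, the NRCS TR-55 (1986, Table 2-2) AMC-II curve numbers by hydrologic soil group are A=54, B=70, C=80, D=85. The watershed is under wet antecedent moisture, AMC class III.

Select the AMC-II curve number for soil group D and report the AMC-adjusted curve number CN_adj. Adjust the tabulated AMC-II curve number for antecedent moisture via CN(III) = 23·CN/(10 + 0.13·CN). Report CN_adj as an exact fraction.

CN_adj = 39100/421 ≈ 92.874

NRCS table: residential, 1/2-acre lots, soil group D → CN(II) = 85
Wet (AMC III): CN(III) = 23·85/(10 + 0.13·85) = 1955/(421/20) = 39100/421 ≈ 92.874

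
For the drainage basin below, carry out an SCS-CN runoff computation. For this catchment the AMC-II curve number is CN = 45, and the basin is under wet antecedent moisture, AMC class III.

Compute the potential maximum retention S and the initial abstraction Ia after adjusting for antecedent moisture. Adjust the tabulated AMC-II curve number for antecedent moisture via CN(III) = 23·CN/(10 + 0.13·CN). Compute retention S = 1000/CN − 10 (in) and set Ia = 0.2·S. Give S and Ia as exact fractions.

S = 1100/207 in ≈ 5.314 in; Ia = 220/207 in ≈ 1.063 in

Wet (AMC III): CN(III) = 23·45/(10 + 0.13·45) = 1035/(317/20) = 20700/317 ≈ 65.300
Retention S: 1000/CN − 10 with CN=65.300 → S = 1100/207 ≈ 5.314 in
Ia = 0.2S: 0.2·5.314 = 1.063 in (exactly 220/207)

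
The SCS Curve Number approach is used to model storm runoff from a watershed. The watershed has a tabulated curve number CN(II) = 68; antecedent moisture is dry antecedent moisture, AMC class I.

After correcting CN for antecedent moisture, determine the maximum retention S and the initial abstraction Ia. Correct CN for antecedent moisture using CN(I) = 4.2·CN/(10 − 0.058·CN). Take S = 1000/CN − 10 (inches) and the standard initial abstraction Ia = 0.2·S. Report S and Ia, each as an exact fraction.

S = 4000/357 in ≈ 11.204 in; Ia = 800/357 in ≈ 2.241 in

CN(I) from CN(II)=68: (4.2·68)/(10 − 0.058·68) = 35700/757 ≈ 47.160
S = 1000/(35700/757) − 10 = 4000/357 in ≈ 11.204 in
Ia = 0.2S: 0.2·11.204 = 2.241 in (exactly 800/357)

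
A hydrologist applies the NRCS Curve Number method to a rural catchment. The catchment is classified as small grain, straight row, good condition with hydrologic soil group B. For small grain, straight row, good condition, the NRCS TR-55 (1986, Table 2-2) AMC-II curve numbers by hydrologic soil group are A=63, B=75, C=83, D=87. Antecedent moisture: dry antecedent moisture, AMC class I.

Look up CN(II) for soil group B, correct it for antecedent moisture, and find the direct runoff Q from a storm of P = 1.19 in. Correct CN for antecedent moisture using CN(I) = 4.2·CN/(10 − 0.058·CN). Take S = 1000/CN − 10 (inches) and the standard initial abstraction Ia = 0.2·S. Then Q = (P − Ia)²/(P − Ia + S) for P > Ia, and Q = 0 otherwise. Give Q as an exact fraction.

Q = 0 in ≈ 0.000 in

NRCS table: small grain, straight row, good condition, soil group B → CN(II) = 75
CN(I) from CN(II)=75: (4.2·75)/(10 − 0.058·75) = 6300/113 ≈ 55.752
Max retention: S = 1000/(6300/113) − 10 = 500/63 in (≈ 7.937 in)
Ia = 0.2S: 0.2·7.937 = 1.587 in (exactly 100/63)
P = 1.190 ≤ Ia = 1.587 in: entire storm abstracted, Q = 0.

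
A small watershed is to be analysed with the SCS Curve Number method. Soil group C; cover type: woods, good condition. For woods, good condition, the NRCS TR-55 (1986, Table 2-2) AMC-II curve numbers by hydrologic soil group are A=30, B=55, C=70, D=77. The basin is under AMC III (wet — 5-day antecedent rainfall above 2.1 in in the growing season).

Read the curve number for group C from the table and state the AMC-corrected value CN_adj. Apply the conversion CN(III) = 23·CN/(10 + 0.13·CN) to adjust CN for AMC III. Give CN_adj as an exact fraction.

CN_adj = 16100/191 ≈ 84.293

NRCS table: woods, good condition, soil group C → CN(II) = 70
Adjust CN=70 to AMC III: 23·70/(10 + 0.13·70) → 1610 ÷ (191/10) = 16100/191 ≈ 84.293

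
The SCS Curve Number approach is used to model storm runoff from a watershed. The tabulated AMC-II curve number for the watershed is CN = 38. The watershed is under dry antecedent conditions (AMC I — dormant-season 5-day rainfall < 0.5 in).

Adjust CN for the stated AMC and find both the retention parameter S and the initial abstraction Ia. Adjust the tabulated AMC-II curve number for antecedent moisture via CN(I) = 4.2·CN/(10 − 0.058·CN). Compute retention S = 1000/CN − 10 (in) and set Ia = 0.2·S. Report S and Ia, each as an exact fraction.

Dry (AMC I): CN(I) = 4.2·38/(10 − 0.058·38) = (798/5)/(1949/250) = 39900/1949 ≈ 20.472
S = 1000/(39900/1949) − 10 = 15500/399 in ≈ 38.847 in
Ia = 0.2S: 0.2·38.847 = 7.769 in (exactly 3100/399)

S = 15500/399 in ≈ 38.847 in; Ia = 3100/399 in ≈ 7.769 in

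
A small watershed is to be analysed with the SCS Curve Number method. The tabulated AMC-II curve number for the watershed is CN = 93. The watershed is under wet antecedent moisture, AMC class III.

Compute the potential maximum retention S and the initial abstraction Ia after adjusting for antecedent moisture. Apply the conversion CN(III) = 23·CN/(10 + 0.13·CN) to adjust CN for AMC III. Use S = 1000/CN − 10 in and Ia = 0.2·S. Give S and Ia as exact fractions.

CN(III) from CN(II)=93: (23·93)/(10 + 0.13·93) = 213900/2209 ≈ 96.831
Retention S: 1000/CN − 10 with CN=96.831 → S = 700/2139 ≈ 0.327 in
Ia = 0.2S: 0.2·0.327 = 0.065 in (exactly 140/2139)

S = 700/2139 in ≈ 0.327 in; Ia = 140/2139 in ≈ 0.065 in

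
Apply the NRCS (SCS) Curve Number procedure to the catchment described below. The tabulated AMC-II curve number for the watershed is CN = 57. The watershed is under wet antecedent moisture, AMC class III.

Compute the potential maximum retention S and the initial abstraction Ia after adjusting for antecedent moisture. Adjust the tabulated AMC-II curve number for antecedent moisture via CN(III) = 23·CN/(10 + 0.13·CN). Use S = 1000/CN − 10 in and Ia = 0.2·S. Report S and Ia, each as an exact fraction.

S = 4300/1311 in ≈ 3.280 in; Ia = 860/1311 in ≈ 0.656 in

CN(III) from CN(II)=57: (23·57)/(10 + 0.13·57) = 131100/1741 ≈ 75.302
Max retention: S = 1000/(131100/1741) − 10 = 4300/1311 in (≈ 3.280 in)
Ia = 0.2·(4300/1311) = 860/1311 in ≈ 0.656 in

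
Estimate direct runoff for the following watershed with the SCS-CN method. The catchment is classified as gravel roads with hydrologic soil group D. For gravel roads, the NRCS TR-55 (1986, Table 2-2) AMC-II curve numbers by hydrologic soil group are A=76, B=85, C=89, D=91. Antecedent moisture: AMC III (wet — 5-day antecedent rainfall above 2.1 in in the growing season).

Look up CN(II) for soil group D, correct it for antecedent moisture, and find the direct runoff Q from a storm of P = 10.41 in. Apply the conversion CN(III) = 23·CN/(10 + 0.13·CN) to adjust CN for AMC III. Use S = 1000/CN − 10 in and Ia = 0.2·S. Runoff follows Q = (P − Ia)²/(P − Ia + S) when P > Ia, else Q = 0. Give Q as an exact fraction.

NRCS table: gravel roads, soil group D → CN(II) = 91
Wet (AMC III): CN(III) = 23·91/(10 + 0.13·91) = 2093/(2183/100) = 209300/2183 ≈ 95.877
Max retention: S = 1000/(209300/2183) − 10 = 900/2093 in (≈ 0.430 in)
Ia = 0.2·(900/2093) = 180/2093 in ≈ 0.086 in
P − Ia = 10.410 − 0.086 = 2160813/209300 ≈ 10.324 in (> 0, runoff occurs)
Q: (2160813/209300)² ÷ (2250813/209300) = 1556370940323/157031720300 in (≈ 9.911 in)

Q = 1556370940323/157031720300 in ≈ 9.911 in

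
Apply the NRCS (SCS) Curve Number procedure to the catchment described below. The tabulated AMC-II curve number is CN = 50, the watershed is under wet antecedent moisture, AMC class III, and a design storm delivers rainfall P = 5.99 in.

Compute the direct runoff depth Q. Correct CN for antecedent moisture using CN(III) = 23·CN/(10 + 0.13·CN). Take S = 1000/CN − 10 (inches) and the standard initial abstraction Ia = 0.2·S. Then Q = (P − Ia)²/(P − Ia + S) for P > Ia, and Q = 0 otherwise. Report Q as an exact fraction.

Adjust CN=50 to AMC III: 23·50/(10 + 0.13·50) → 1150 ÷ (33/2) = 2300/33 ≈ 69.697
S = 1000/(2300/33) − 10 = 100/23 in ≈ 4.348 in
Ia = 0.2·(100/23) = 20/23 in ≈ 0.870 in
P − Ia = 5.990 − 0.870 = 11777/2300 ≈ 5.120 in (> 0, runoff occurs)
Q = (11777/2300)²/((11777/2300) + 100/23) = (138697729/5290000)/(21777/2300) = 138697729/50087100 in ≈ 2.769 in

Q = 138697729/50087100 in ≈ 2.769 in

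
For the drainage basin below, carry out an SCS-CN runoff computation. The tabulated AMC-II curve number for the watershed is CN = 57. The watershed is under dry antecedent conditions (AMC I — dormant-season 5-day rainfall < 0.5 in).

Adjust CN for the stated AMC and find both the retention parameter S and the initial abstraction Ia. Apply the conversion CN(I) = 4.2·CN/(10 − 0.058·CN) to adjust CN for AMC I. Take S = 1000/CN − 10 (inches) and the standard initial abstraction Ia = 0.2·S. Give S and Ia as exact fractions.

S = 21500/1197 in ≈ 17.962 in; Ia = 4300/1197 in ≈ 3.592 in

Adjust CN=57 to AMC I: 4.2·57/(10 − 0.058·57) → (1197/5) ÷ (3347/500) = 119700/3347 ≈ 35.763
Max retention: S = 1000/(119700/3347) − 10 = 21500/1197 in (≈ 17.962 in)
Ia = 0.2S: 0.2·17.962 = 3.592 in (exactly 4300/1197)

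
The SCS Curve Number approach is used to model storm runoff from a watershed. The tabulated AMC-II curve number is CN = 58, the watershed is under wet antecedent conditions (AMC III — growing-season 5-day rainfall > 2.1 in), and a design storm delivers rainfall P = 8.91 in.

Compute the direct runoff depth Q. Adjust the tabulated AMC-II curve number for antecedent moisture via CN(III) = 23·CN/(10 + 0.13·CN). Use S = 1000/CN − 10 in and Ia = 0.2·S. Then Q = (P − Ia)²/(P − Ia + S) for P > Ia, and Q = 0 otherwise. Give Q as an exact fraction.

Adjust CN=58 to AMC III: 23·58/(10 + 0.13·58) → 1334 ÷ (877/50) = 66700/877 ≈ 76.055
Max retention: S = 1000/(66700/877) − 10 = 2100/667 in (≈ 3.148 in)
Initial abstraction Ia = S/5 = (2100/667)/5 = 420/667 ≈ 0.630 in
P − Ia = 8.910 − 0.630 = 552297/66700 ≈ 8.280 in (> 0, runoff occurs)
Runoff Q = (P−Ia)²/(P−Ia+S) = (8.280)²/(8.280+3.148) = 101677325403/16948403300 ≈ 5.999 in

Q = 101677325403/16948403300 in ≈ 5.999 in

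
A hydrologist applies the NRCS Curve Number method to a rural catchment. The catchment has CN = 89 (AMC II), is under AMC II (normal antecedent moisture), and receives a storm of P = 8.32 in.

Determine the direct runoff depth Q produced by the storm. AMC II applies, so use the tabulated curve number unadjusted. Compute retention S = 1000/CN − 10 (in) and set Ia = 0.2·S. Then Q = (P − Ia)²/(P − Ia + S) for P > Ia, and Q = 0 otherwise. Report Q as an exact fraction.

Q = 80658361/11521050 in ≈ 7.001 in

AMC II — tabulated CN = 89 applies directly.
Max retention: S = 1000/89 − 10 = 110/89 in (≈ 1.236 in)
Ia = 0.2·(110/89) = 22/89 in ≈ 0.247 in
P − Ia = 8.320 − 0.247 = 17962/2225 ≈ 8.073 in (> 0, runoff occurs)
Q = (17962/2225)²/((17962/2225) + 110/89) = (322633444/4950625)/(20712/2225) = 80658361/11521050 in ≈ 7.001 in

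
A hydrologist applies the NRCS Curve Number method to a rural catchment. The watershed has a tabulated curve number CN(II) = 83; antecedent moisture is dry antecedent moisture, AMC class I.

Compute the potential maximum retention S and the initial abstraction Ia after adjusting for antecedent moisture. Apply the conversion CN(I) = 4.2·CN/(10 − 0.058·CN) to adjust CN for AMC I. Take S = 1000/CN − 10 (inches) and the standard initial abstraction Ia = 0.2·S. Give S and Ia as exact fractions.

Dry (AMC I): CN(I) = 4.2·83/(10 − 0.058·83) = (1743/5)/(2593/500) = 174300/2593 ≈ 67.219
Max retention: S = 1000/(174300/2593) − 10 = 8500/1743 in (≈ 4.877 in)
Ia = 0.2S: 0.2·4.877 = 0.975 in (exactly 1700/1743)

S = 8500/1743 in ≈ 4.877 in; Ia = 1700/1743 in ≈ 0.975 in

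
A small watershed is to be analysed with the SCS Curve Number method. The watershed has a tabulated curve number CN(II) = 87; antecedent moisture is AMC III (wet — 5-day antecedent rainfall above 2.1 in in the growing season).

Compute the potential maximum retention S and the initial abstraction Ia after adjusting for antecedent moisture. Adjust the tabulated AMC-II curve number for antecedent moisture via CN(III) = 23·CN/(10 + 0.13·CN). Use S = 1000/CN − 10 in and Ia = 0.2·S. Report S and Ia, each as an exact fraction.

Wet (AMC III): CN(III) = 23·87/(10 + 0.13·87) = 2001/(2131/100) = 200100/2131 ≈ 93.900
S = 1000/(200100/2131) − 10 = 1300/2001 in ≈ 0.650 in
Ia = 0.2·(1300/2001) = 260/2001 in ≈ 0.130 in

S = 1300/2001 in ≈ 0.650 in; Ia = 260/2001 in ≈ 0.130 in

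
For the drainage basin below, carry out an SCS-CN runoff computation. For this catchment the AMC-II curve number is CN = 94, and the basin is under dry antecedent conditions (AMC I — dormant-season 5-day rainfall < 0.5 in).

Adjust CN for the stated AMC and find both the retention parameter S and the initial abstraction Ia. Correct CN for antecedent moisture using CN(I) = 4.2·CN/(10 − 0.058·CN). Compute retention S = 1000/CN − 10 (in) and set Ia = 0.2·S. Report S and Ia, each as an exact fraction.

S = 500/329 in ≈ 1.520 in; Ia = 100/329 in ≈ 0.304 in

Dry (AMC I): CN(I) = 4.2·94/(10 − 0.058·94) = (1974/5)/(1137/250) = 32900/379 ≈ 86.807
Max retention: S = 1000/(32900/379) − 10 = 500/329 in (≈ 1.520 in)
Ia = 0.2·(500/329) = 100/329 in ≈ 0.304 in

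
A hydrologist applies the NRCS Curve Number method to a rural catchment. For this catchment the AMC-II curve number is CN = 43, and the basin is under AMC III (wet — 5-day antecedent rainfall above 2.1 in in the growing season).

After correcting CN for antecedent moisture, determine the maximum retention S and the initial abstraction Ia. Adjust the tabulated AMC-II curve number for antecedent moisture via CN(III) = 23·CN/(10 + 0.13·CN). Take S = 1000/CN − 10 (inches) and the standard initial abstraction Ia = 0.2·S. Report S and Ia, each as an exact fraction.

CN(III) from CN(II)=43: (23·43)/(10 + 0.13·43) = 98900/1559 ≈ 63.438
S = 1000/(98900/1559) − 10 = 5700/989 in ≈ 5.763 in
Ia = 0.2·(5700/989) = 1140/989 in ≈ 1.153 in

S = 5700/989 in ≈ 5.763 in; Ia = 1140/989 in ≈ 1.153 in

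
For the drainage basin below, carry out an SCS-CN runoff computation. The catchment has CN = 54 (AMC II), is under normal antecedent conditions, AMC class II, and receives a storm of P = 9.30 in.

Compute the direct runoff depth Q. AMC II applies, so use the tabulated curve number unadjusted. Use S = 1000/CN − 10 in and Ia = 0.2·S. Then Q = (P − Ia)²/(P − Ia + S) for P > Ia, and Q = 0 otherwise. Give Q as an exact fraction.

Q = 4206601/1174770 in ≈ 3.581 in

AMC II — tabulated CN = 54 applies directly.
Max retention: S = 1000/54 − 10 = 230/27 in (≈ 8.519 in)
Ia = 0.2·(230/27) = 46/27 in ≈ 1.704 in
Excess rainfall: 9.300 − 1.704 = 7.596 in; P > Ia so Q > 0
Q: (2051/270)² ÷ (4351/270) = 4206601/1174770 in (≈ 3.581 in)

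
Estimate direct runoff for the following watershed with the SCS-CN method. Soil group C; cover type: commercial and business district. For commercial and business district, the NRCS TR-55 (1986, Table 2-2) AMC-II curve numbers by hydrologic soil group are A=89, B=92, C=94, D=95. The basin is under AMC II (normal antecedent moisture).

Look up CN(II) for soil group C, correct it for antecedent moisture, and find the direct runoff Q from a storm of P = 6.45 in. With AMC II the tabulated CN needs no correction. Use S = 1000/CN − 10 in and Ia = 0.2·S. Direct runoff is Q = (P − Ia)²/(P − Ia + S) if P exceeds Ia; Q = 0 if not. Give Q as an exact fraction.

Q = 3924361/683380 in ≈ 5.743 in

NRCS table: commercial and business district, soil group C → CN(II) = 94
CN(II) = 94; AMC II needs no correction.
Max retention: S = 1000/94 − 10 = 30/47 in (≈ 0.638 in)
Ia = 0.2S: 0.2·0.638 = 0.128 in (exactly 6/47)
P − Ia = 6.450 − 0.128 = 5943/940 ≈ 6.322 in (> 0, runoff occurs)
Runoff Q = (P−Ia)²/(P−Ia+S) = (6.322)²/(6.322+0.638) = 3924361/683380 ≈ 5.743 in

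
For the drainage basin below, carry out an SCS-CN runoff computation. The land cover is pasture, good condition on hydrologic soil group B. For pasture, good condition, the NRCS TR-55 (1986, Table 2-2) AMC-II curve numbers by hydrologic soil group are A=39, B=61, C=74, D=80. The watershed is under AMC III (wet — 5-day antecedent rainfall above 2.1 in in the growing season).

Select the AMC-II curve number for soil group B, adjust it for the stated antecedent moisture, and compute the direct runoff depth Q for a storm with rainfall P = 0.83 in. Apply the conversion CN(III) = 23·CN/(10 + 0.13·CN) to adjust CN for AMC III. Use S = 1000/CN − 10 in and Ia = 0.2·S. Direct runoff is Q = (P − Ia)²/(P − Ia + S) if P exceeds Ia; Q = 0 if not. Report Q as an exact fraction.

NRCS table: pasture, good condition, soil group B → CN(II) = 61
Wet (AMC III): CN(III) = 23·61/(10 + 0.13·61) = 1403/(1793/100) = 140300/1793 ≈ 78.249
Max retention: S = 1000/(140300/1793) − 10 = 3900/1403 in (≈ 2.780 in)
Ia = 0.2·(3900/1403) = 780/1403 in ≈ 0.556 in
P − Ia = 0.830 − 0.556 = 38449/140300 ≈ 0.274 in (> 0, runoff occurs)
Q = (38449/140300)²/((38449/140300) + 3900/1403) = (1478325601/19684090000)/(428449/140300) = 1478325601/60111394700 in ≈ 0.025 in

Q = 1478325601/60111394700 in ≈ 0.025 in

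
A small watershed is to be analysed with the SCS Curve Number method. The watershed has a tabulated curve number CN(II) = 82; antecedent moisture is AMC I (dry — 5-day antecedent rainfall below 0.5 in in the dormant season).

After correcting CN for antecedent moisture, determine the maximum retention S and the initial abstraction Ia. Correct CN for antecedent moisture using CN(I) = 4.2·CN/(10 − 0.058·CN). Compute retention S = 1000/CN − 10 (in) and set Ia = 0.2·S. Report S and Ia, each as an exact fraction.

S = 1500/287 in ≈ 5.226 in; Ia = 300/287 in ≈ 1.045 in

Dry (AMC I): CN(I) = 4.2·82/(10 − 0.058·82) = (1722/5)/(1311/250) = 28700/437 ≈ 65.675
S = 1000/(28700/437) − 10 = 1500/287 in ≈ 5.226 in
Ia = 0.2S: 0.2·5.226 = 1.045 in (exactly 300/287)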